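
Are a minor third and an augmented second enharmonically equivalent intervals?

A minor third spans 3 semitones; an augmented second spans 3.
They are enharmonically equivalent.

Yes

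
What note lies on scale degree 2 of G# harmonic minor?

The G# harmonic minor scale runs G# A# B C# D# E F##.
Degree 2 is A#.

A#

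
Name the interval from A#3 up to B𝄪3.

Counting letters A–B gives a second.
A#→B## = 3 semitones, 1 wider than the major second (2), so augmented.

augmented second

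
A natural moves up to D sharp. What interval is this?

The letter names run A→D, a span of 3 letter steps, so the interval is some kind of fourth.
A to D# is 6 semitones. A perfect fourth is 5, so 6 makes it augmented.

augmented fourth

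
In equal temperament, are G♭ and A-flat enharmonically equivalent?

No

Two spellings are enharmonically equivalent only if they share a pitch class.
Here Gb → 6, Ab → 8; 6 ≠ 8, so they are not.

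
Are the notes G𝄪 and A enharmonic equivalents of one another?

G## is pitch class 9; A is pitch class 9.
All spellings map to pitch class 9, so they are enharmonically equivalent.

Yes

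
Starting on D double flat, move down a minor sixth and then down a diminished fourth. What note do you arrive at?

C

A minor sixth down from Dbb is Fb (letter F, 8 semitones down).
A diminished fourth down from Fb is C (letter C, 4 semitones down).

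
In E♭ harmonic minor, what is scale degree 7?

D

The Eb harmonic minor scale runs Eb F Gb Ab Bb Cb D.
Degree 7 is D.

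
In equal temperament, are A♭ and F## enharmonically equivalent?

Two spellings are enharmonically equivalent only if they share a pitch class.
Here Ab → 8, F## → 7; 7 ≠ 8, so they are not.

No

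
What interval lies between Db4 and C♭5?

Counting letters D–E–F–G–A–B–C gives a seventh.
Db→Cb = 10 semitones, 1 narrower than the major seventh (11), so minor.

minor seventh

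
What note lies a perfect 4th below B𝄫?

B down a perfect fourth is F#, so the target letter is F.
From Bbb, a perfect fourth is 5 semitones down: Fb.

Fb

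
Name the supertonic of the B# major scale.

Degree 2 takes the letter 1 step above B, which is C.
In major, degree 2 sits 2 semitones above the tonic. B# + 2 semitones is pitch class 2, spelled on C as C##.

C##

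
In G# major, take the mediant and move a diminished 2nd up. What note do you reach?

The mediant of G# major is B#.
A diminished second (0 semitones) above B# lands on the letter C, giving C.

C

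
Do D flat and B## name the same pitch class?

Db = pitch class 1 and B## = pitch class 1 — the same pitch class, so they are enharmonic equivalents.

Yes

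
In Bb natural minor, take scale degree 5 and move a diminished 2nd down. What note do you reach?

E#

Scale degree 5 of Bb natural minor is F.
A diminished second (0 semitones) below F lands on the letter E, giving E#.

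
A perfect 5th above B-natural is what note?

F#

B up a perfect fifth is F#, so the target letter is F.
From B, a perfect fifth is 7 semitones up: F#.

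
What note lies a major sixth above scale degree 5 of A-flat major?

C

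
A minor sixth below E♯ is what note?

G##

A sixth below E lands on the letter G.
A minor sixth spans 8 semitones, so E# moves to pitch class 9. On the letter G that is G##.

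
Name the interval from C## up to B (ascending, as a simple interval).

diminished seventh

The letter names run C→B, a span of 6 letter steps, so the interval is some kind of seventh.
C## to B is 9 semitones. A major seventh is 11, so 9 makes it diminished.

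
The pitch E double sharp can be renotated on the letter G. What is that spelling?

E## is pitch class 6. The letter G alone is pitch class 7.
To reach pitch class 6 from G requires an offset of -1 semitone, i.e. flat: Gb.

Gb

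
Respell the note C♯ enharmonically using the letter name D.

Plain D sits 1 semitone above C#, so on the letter D the same pitch needs a flat: Db.

Db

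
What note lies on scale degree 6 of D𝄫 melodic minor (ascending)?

Bbb

The Dbb melodic minor (ascending) scale runs Dbb Ebb Fbb Gbb Abb Bbb Cb.
Degree 6 is Bbb.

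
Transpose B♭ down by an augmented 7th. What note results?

Cbb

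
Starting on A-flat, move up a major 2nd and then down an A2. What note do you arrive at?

Abb

A major second up from Ab is Bb (letter B, 2 semitones up).
An augmented second down from Bb is Abb (letter A, 3 semitones down).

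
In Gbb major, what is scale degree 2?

Abb

Degree 2 takes the letter 1 step above G, which is A.
In major, degree 2 sits 2 semitones above the tonic. Gbb + 2 semitones is pitch class 7, spelled on A as Abb.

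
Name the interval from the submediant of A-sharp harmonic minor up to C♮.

diminished fifth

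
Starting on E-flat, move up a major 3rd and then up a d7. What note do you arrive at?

A major third up from Eb is G (letter G, 4 semitones up).
A diminished seventh up from G is Fb (letter F, 9 semitones up).

Fb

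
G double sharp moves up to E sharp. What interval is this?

The letter names run G→E, a span of 5 letter steps, so the interval is some kind of sixth.
G## to E# is 8 semitones. A major sixth is 9, so 8 makes it minor.

minor sixth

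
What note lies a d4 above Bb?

Ebb

A fourth above B lands on the letter E.
A diminished fourth spans 4 semitones, so Bb moves to pitch class 2. On the letter E that is Ebb.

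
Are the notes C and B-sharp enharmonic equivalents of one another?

C = pitch class 0 and B# = pitch class 0 — the same pitch class, so they are enharmonic equivalents.

Yes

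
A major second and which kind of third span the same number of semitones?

diminished

A major second spans 2 semitones.
A third spanning 2 semitones is diminished (the major third is 4).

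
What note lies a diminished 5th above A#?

E

A up a perfect fifth is E, so the target letter is E.
From A#, a diminished fifth is 6 semitones up: E.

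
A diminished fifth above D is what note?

Ab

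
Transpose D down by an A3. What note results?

A third below D lands on the letter B.
An augmented third spans 5 semitones, so D moves to pitch class 9. On the letter B that is Bbb.

Bbb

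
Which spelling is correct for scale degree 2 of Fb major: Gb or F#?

Gb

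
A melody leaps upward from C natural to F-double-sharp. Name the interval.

The letter names run C→F, a span of 3 letter steps, so the interval is some kind of fourth.
C to F## is 7 semitones. A perfect fourth is 5, so 7 makes it doubly augmented.

doubly augmented fourth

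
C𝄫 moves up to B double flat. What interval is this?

major seventh

Counting letters C–D–E–F–G–A–B gives a seventh.
Cbb→Bbb = 11 semitones, exactly the major seventh.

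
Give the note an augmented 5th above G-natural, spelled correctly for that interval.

G up a perfect fifth is D, so the target letter is D.
From G, an augmented fifth is 8 semitones up: D#.

D#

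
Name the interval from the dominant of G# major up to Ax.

augmented fifth

The dominant of G# major is D#.
D# up to A##: letters D→A make it a fifth; 8 semitones makes it augmented.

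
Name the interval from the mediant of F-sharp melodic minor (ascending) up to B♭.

minor second

The mediant of F# melodic minor (ascending) is A.
A up to Bb: letters A→B make it a second; 1 semitone makes it minor.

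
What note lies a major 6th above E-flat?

E up a major sixth is C#, so the target letter is C.
From Eb, a major sixth is 9 semitones up: C.

C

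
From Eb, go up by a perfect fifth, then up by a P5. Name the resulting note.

F

A perfect fifth up from Eb is Bb (letter B, 7 semitones up).
A perfect fifth up from Bb is F (letter F, 7 semitones up).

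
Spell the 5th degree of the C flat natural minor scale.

Degree 5 takes the letter 4 steps above C, which is G.
In natural minor, degree 5 sits 7 semitones above the tonic. Cb + 7 semitones is pitch class 6, spelled on G as Gb.

Gb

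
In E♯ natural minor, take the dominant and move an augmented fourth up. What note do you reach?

E##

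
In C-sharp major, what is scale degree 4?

The C# major scale runs C# D# E# F# G# A# B#.
Degree 4 is F#.

F#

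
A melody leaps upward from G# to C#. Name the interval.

Counting letters G–A–B–C gives a fourth.
G#→C# = 5 semitones, exactly the perfect fourth.

perfect fourth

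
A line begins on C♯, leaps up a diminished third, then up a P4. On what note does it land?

Ab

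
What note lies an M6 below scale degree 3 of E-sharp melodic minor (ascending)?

Scale degree 3 of E# melodic minor (ascending) is G#.
A major sixth (9 semitones) below G# lands on the letter B, giving B.

B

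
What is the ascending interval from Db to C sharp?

augmented seventh

Counting letters D–E–F–G–A–B–C gives a seventh.
Db→C# = 12 semitones, 1 wider than the major seventh (11), so augmented.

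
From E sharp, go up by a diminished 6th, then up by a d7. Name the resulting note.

A diminished sixth up from E# is C (letter C, 7 semitones up).
A diminished seventh up from C is Bbb (letter B, 9 semitones up).

Bbb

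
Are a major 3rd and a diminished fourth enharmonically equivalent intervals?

Yes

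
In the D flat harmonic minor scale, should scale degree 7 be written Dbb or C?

C

Each scale degree takes a distinct letter name. Degree 7 of a scale on D must use the letter C.
C and Dbb are enharmonically the same pitch, but only C uses the letter C, so it is the correct spelling here.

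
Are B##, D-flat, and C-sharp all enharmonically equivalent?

Yes

B## = pitch class 1 and Db = pitch class 1 and C# = pitch class 1 — the same pitch class, so they are enharmonic equivalents.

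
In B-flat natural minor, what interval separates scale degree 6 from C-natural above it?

augmented fourth

Scale degree 6 of Bb natural minor is Gb.
Gb up to C: letters G→C make it a fourth; 6 semitones makes it augmented.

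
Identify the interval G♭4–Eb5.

major sixth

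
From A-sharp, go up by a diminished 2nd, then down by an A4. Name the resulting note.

Fb

A diminished second up from A# is Bb (letter B, 0 semitones up).
An augmented fourth down from Bb is Fb (letter F, 6 semitones down).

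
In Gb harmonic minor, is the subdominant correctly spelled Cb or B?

Each scale degree takes a distinct letter name. Degree 4 of a scale on G must use the letter C.
Cb and B are enharmonically the same pitch, but only Cb uses the letter C, so it is the correct spelling here.

Cb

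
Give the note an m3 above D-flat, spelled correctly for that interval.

Fb

A third above D lands on the letter F.
A minor third spans 3 semitones, so Db moves to pitch class 4. On the letter F that is Fb.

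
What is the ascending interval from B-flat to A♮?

major seventh

The letter names run B→A, a span of 6 letter steps, so the interval is some kind of seventh.
Bb to A is 11 semitones. A major seventh is 11, so 11 makes it major.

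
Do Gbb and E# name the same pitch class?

Yes

Gbb = pitch class 5 and E# = pitch class 5 — the same pitch class, so they are enharmonic equivalents.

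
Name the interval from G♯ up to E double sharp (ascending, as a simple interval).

Counting letters G–A–B–C–D–E gives a sixth.
G#→E## = 10 semitones, 1 wider than the major sixth (9), so augmented.

augmented sixth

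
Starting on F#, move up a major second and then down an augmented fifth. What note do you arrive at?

A major second up from F# is G# (letter G, 2 semitones up).
An augmented fifth down from G# is C (letter C, 8 semitones down).

C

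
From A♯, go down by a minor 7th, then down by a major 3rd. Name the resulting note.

G#

A minor seventh down from A# is B# (letter B, 10 semitones down).
A major third down from B# is G# (letter G, 4 semitones down).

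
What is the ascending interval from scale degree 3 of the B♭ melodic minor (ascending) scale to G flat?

Scale degree 3 of Bb melodic minor (ascending) is Db.
Db up to Gb: letters D→G make it a fourth; 5 semitones makes it perfect.

perfect fourth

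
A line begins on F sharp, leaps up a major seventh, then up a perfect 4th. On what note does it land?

A#

A major seventh up from F# is E# (letter E, 11 semitones up).
A perfect fourth up from E# is A# (letter A, 5 semitones up).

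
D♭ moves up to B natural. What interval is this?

augmented sixth

Counting letters D–E–F–G–A–B gives a sixth.
Db→B = 10 semitones, 1 wider than the major sixth (9), so augmented.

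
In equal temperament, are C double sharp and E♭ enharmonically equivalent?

Two spellings are enharmonically equivalent only if they share a pitch class.
Here C## → 2, Eb → 3; 2 ≠ 3, so they are not.

No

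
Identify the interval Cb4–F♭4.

Counting letters C–D–E–F gives a fourth.
Cb→Fb = 5 semitones, exactly the perfect fourth.

perfect fourth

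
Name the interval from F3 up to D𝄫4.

The letter names run F→D, a span of 5 letter steps, so the interval is some kind of sixth.
F to Dbb is 7 semitones. A major sixth is 9, so 7 makes it diminished.

diminished sixth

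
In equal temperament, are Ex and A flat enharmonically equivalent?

E## is pitch class 6; Ab is pitch class 8.
The pitch classes differ (6 vs. 8), so they are not enharmonic equivalents.

No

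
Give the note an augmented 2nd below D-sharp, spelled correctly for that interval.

A second below D lands on the letter C.
An augmented second spans 3 semitones, so D# moves to pitch class 0. On the letter C that is C.

C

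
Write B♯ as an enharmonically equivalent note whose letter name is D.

B# is pitch class 0. The letter D alone is pitch class 2.
To reach pitch class 0 from D requires an offset of -2 semitones, i.e. double flat: Dbb.

Dbb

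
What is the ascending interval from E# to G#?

Counting letters E–F–G gives a third.
E#→G# = 3 semitones, 1 narrower than the major third (4), so minor.

minor third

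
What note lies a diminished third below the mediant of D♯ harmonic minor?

D##

The mediant of D# harmonic minor is F#.
A diminished third (2 semitones) below F# lands on the letter D, giving D##.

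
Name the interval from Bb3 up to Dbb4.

diminished third

Counting letters B–C–D gives a third.
Bb→Dbb = 2 semitones, 2 narrower than the major third (4), so diminished.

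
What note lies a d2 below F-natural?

E#

A second below F lands on the letter E.
A diminished second spans 0 semitones, so F moves to pitch class 5. On the letter E that is E#.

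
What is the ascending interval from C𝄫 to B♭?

Counting letters C–D–E–F–G–A–B gives a seventh.
Cbb→Bb = 12 semitones, 1 wider than the major seventh (11), so augmented.

augmented seventh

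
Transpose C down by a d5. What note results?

C down a perfect fifth is F, so the target letter is F.
From C, a diminished fifth is 6 semitones down: F#.

F#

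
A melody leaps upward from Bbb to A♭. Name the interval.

Counting letters B–C–D–E–F–G–A gives a seventh.
Bbb→Ab = 11 semitones, exactly the major seventh.

major seventh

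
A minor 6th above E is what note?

E up a major sixth is C#, so the target letter is C.
From E, a minor sixth is 8 semitones up: C.

C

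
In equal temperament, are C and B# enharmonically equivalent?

C = pitch class 0 and B# = pitch class 0 — the same pitch class, so they are enharmonic equivalents.

Yes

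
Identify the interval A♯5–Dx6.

Counting letters A–B–C–D gives a fourth.
A#→D## = 6 semitones, 1 wider than the perfect fourth (5), so augmented.

augmented fourth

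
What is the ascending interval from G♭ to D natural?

The letter names run G→D, a span of 4 letter steps, so the interval is some kind of fifth.
Gb to D is 8 semitones. A perfect fifth is 7, so 8 makes it augmented.

augmented fifth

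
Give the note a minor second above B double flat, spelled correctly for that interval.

Cbb

B up a major second is C#, so the target letter is C.
From Bbb, a minor second is 1 semitone up: Cbb.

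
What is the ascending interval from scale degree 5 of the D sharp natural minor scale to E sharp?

perfect fifth

Scale degree 5 of D# natural minor is A#.
A# up to E#: letters A→E make it a fifth; 7 semitones makes it perfect.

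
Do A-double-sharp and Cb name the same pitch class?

Yes

A## is pitch class 11; Cb is pitch class 11.
All spellings map to pitch class 11, so they are enharmonically equivalent.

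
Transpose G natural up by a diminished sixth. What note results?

G up a major sixth is E, so the target letter is E.
From G, a diminished sixth is 7 semitones up: Ebb.

Ebb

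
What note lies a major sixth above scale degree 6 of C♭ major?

Scale degree 6 of Cb major is Ab.
A major sixth (9 semitones) above Ab lands on the letter F, giving F.

F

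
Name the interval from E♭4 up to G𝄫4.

Counting letters E–F–G gives a third.
Eb→Gbb = 2 semitones, 2 narrower than the major third (4), so diminished.

diminished third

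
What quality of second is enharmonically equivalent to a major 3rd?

doubly augmented

A major third spans 4 semitones.
A second spanning 4 semitones is doubly augmented (the major second is 2).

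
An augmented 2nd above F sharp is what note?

G##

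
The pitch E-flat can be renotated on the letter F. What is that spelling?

Plain F sits 2 semitones above Eb, so on the letter F the same pitch needs a double flat: Fbb.

Fbb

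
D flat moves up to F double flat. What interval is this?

diminished third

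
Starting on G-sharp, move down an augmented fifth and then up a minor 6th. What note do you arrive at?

An augmented fifth down from G# is C (letter C, 8 semitones down).
A minor sixth up from C is Ab (letter A, 8 semitones up).

Ab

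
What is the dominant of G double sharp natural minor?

D##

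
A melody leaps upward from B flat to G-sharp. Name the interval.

augmented sixth

Counting letters B–C–D–E–F–G gives a sixth.
Bb→G# = 10 semitones, 1 wider than the major sixth (9), so augmented.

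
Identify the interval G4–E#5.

augmented sixth

The letter names run G→E, a span of 5 letter steps, so the interval is some kind of sixth.
G to E# is 10 semitones. A major sixth is 9, so 10 makes it augmented.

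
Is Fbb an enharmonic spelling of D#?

Yes

Fbb = pitch class 3 and D# = pitch class 3 — the same pitch class, so they are enharmonic equivalents.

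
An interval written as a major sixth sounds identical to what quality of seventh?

diminished

A major sixth spans 9 semitones.
A seventh spanning 9 semitones is diminished (the major seventh is 11).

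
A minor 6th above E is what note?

A sixth above E lands on the letter C.
A minor sixth spans 8 semitones, so E moves to pitch class 0. On the letter C that is C.

C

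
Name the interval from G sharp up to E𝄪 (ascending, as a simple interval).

augmented sixth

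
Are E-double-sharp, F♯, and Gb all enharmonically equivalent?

Yes

E## = pitch class 6 and F# = pitch class 6 and Gb = pitch class 6 — the same pitch class, so they are enharmonic equivalents.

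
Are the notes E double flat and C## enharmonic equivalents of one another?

Ebb = pitch class 2 and C## = pitch class 2 — the same pitch class, so they are enharmonic equivalents.

Yes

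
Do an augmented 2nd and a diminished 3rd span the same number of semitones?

No

An augmented second spans 3 semitones; a diminished third spans 2.
The spans differ, so they are not enharmonic equivalents.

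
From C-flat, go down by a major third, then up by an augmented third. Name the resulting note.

A major third down from Cb is Abb (letter A, 4 semitones down).
An augmented third up from Abb is C (letter C, 5 semitones up).

C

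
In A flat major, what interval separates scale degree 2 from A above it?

major seventh

Scale degree 2 of Ab major is Bb.
Bb up to A: letters B→A make it a seventh; 11 semitones makes it major.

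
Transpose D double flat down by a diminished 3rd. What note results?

A third below D lands on the letter B.
A diminished third spans 2 semitones, so Dbb moves to pitch class 10. On the letter B that is Bb.

Bb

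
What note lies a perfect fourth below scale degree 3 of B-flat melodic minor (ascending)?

Ab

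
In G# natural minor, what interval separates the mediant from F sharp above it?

perfect fifth

The mediant of G# natural minor is B.
B up to F#: letters B→F make it a fifth; 7 semitones makes it perfect.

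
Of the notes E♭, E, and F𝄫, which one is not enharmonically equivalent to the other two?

E

In 12-tone equal temperament, enharmonic equivalents share a pitch class. Eb is pitch class 3; E is pitch class 4; Fbb is pitch class 3.
Eb and Fbb share pitch class 3, while E is pitch class 4.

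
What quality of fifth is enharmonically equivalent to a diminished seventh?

A diminished seventh spans 9 semitones.
A fifth spanning 9 semitones is doubly augmented (the perfect fifth is 7).

doubly augmented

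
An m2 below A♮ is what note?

A second below A lands on the letter G.
A minor second spans 1 semitone, so A moves to pitch class 8. On the letter G that is G#.

G#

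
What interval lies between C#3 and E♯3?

major third

The letter names run C→E, a span of 2 letter steps, so the interval is some kind of third.
C# to E# is 4 semitones. A major third is 4, so 4 makes it major.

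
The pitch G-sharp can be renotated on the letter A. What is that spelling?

Ab

G# is pitch class 8. The letter A alone is pitch class 9.
To reach pitch class 8 from A requires an offset of -1 semitone, i.e. flat: Ab.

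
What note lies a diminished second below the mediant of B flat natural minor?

C#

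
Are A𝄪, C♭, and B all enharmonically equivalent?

A## is pitch class 11; Cb is pitch class 11; B is pitch class 11.
All spellings map to pitch class 11, so they are enharmonically equivalent.

Yes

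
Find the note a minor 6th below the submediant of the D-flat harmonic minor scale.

Db

The submediant of Db harmonic minor is Bbb.
A minor sixth (8 semitones) below Bbb lands on the letter D, giving Db.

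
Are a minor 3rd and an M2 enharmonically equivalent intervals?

A minor third spans 3 semitones; a major second spans 2.
The spans differ, so they are not enharmonic equivalents.

No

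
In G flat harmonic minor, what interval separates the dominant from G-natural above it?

augmented fourth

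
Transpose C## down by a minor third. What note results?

A##

A third below C lands on the letter A.
A minor third spans 3 semitones, so C## moves to pitch class 11. On the letter A that is A##.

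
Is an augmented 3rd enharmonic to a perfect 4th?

An augmented third spans 5 semitones; a perfect fourth spans 5.
They are enharmonically equivalent.

Yes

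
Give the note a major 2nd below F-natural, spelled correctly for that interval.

F down a major second is Eb, so the target letter is E.
From F, a major second is 2 semitones down: Eb.

Eb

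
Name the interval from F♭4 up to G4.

Counting letters F–G gives a second.
Fb→G = 3 semitones, 1 wider than the major second (2), so augmented.

augmented second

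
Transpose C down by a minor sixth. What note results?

A sixth below C lands on the letter E.
A minor sixth spans 8 semitones, so C moves to pitch class 4. On the letter E that is E.

E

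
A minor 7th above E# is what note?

E up a major seventh is D#, so the target letter is D.
From E#, a minor seventh is 10 semitones up: D#.

D#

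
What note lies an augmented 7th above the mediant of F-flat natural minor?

G

The mediant of Fb natural minor is Abb.
An augmented seventh (12 semitones) above Abb lands on the letter G, giving G.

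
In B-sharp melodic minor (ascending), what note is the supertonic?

C##

Degree 2 takes the letter 1 step above B, which is C.
In melodic minor (ascending), degree 2 sits 2 semitones above the tonic. B# + 2 semitones is pitch class 2, spelled on C as C##.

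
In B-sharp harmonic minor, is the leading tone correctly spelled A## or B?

Each scale degree takes a distinct letter name. Degree 7 of a scale on B must use the letter A.
A## and B are enharmonically the same pitch, but only A## uses the letter A, so it is the correct spelling here.

A##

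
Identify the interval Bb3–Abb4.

diminished seventh

Counting letters B–C–D–E–F–G–A gives a seventh.
Bb→Abb = 9 semitones, 2 narrower than the major seventh (11), so diminished.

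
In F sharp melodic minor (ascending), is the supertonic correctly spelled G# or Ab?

G#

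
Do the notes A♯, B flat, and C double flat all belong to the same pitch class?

A# = pitch class 10 and Bb = pitch class 10 and Cbb = pitch class 10 — the same pitch class, so they are enharmonic equivalents.

Yes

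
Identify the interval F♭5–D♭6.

major sixth

The letter names run F→D, a span of 5 letter steps, so the interval is some kind of sixth.
Fb to Db is 9 semitones. A major sixth is 9, so 9 makes it major.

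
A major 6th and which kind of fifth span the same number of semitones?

doubly augmented

A major sixth spans 9 semitones.
A fifth spanning 9 semitones is doubly augmented (the perfect fifth is 7).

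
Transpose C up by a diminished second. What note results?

Dbb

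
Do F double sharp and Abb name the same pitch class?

Yes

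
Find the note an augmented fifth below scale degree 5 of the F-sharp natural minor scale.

Scale degree 5 of F# natural minor is C#.
An augmented fifth (8 semitones) below C# lands on the letter F, giving F.

F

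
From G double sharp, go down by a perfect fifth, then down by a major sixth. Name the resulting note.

E#

A perfect fifth down from G## is C## (letter C, 7 semitones down).
A major sixth down from C## is E# (letter E, 9 semitones down).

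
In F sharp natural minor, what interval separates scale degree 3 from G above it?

Scale degree 3 of F# natural minor is A.
A up to G: letters A→G make it a seventh; 10 semitones makes it minor.

minor seventh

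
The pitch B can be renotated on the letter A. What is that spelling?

A##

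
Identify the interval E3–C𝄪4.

augmented sixth

The letter names run E→C, a span of 5 letter steps, so the interval is some kind of sixth.
E to C## is 10 semitones. A major sixth is 9, so 10 makes it augmented.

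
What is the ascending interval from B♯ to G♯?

minor sixth

Counting letters B–C–D–E–F–G gives a sixth.
B#→G# = 8 semitones, 1 narrower than the major sixth (9), so minor.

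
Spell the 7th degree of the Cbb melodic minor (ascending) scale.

Degree 7 takes the letter 6 steps above C, which is B.
In melodic minor (ascending), degree 7 sits 11 semitones above the tonic. Cbb + 11 semitones is pitch class 9, spelled on B as Bbb.

Bbb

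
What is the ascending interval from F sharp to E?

minor seventh

Counting letters F–G–A–B–C–D–E gives a seventh.
F#→E = 10 semitones, 1 narrower than the major seventh (11), so minor.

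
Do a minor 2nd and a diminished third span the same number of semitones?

No

A minor second spans 1 semitone; a diminished third spans 2.
The spans differ, so they are not enharmonic equivalents.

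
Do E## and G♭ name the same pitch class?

E## = pitch class 6 and Gb = pitch class 6 — the same pitch class, so they are enharmonic equivalents.

Yes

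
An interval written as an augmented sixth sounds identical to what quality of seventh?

minor

An augmented sixth spans 10 semitones.
A seventh spanning 10 semitones is minor (the major seventh is 11).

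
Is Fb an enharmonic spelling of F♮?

Fb is pitch class 4; F is pitch class 5.
The pitch classes differ (4 vs. 5), so they are not enharmonic equivalents.

No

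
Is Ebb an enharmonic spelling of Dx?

Ebb is pitch class 2; D## is pitch class 4.
The pitch classes differ (2 vs. 4), so they are not enharmonic equivalents.

No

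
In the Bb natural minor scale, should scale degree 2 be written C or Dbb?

C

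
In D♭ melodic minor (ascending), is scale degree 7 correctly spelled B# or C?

C

Each scale degree takes a distinct letter name. Degree 7 of a scale on D must use the letter C.
C and B# are enharmonically the same pitch, but only C uses the letter C, so it is the correct spelling here.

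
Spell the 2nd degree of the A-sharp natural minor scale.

The A# natural minor scale runs A# B# C# D# E# F# G#.
Degree 2 is B#.

B#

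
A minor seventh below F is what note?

A seventh below F lands on the letter G.
A minor seventh spans 10 semitones, so F moves to pitch class 7. On the letter G that is G.

G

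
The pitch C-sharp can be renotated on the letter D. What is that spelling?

Db

Plain D sits 1 semitone above C#, so on the letter D the same pitch needs a flat: Db.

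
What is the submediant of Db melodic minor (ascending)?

Bb

The Db melodic minor (ascending) scale runs Db Eb Fb Gb Ab Bb C.
Degree 6 is Bb.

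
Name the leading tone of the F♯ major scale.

E#

Degree 7 takes the letter 6 steps above F, which is E.
In major, degree 7 sits 11 semitones above the tonic. F# + 11 semitones is pitch class 5, spelled on E as E#.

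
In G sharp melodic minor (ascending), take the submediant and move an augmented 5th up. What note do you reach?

B##

The submediant of G# melodic minor (ascending) is E#.
An augmented fifth (8 semitones) above E# lands on the letter B, giving B##.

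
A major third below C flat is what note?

Abb

C down a major third is Ab, so the target letter is A.
From Cb, a major third is 4 semitones down: Abb.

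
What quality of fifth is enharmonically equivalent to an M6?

A major sixth spans 9 semitones.
A fifth spanning 9 semitones is doubly augmented (the perfect fifth is 7).

doubly augmented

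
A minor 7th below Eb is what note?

A seventh below E lands on the letter F.
A minor seventh spans 10 semitones, so Eb moves to pitch class 5. On the letter F that is F.

F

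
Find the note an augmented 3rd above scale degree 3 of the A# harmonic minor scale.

Scale degree 3 of A# harmonic minor is C#.
An augmented third (5 semitones) above C# lands on the letter E, giving E##.

E##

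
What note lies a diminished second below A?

G##

A down a major second is G, so the target letter is G.
From A, a diminished second is 0 semitones down: G##.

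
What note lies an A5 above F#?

F up a perfect fifth is C, so the target letter is C.
From F#, an augmented fifth is 8 semitones up: C##.

C##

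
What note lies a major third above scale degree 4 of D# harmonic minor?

B#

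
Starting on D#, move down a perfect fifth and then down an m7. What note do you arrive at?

A perfect fifth down from D# is G# (letter G, 7 semitones down).
A minor seventh down from G# is A# (letter A, 10 semitones down).

A#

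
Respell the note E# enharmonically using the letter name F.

F

E# is pitch class 5. The letter F alone is pitch class 5.
Pitch class 5 on F needs no accidental: F.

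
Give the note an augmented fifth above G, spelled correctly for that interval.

D#

G up a perfect fifth is D, so the target letter is D.
From G, an augmented fifth is 8 semitones up: D#.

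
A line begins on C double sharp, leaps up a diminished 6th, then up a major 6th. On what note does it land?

F#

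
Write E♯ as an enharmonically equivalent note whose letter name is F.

F

Plain F sits at the same pitch as E#, so on the letter F the same pitch needs a natural: F.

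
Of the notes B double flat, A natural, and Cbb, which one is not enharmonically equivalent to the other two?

Cbb

In 12-tone equal temperament, enharmonic equivalents share a pitch class. Bbb is pitch class 9; A is pitch class 9; Cbb is pitch class 10.
Bbb and A share pitch class 9, while Cbb is pitch class 10.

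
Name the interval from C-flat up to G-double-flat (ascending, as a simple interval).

The letter names run C→G, a span of 4 letter steps, so the interval is some kind of fifth.
Cb to Gbb is 6 semitones. A perfect fifth is 7, so 6 makes it diminished.

diminished fifth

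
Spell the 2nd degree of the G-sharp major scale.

A#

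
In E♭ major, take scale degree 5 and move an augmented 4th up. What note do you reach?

E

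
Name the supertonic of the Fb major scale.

The Fb major scale runs Fb Gb Ab Bbb Cb Db Eb.
Degree 2 is Gb.

Gb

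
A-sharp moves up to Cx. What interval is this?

major third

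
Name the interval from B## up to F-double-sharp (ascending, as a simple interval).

Counting letters B–C–D–E–F gives a fifth.
B##→F## = 6 semitones, 1 narrower than the perfect fifth (7), so diminished.

diminished fifth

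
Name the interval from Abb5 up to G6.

Counting letters A–B–C–D–E–F–G gives a seventh.
Abb→G = 12 semitones, 1 wider than the major seventh (11), so augmented.

augmented seventh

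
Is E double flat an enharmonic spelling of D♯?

Ebb is pitch class 2; D# is pitch class 3.
The pitch classes differ (2 vs. 3), so they are not enharmonic equivalents.

No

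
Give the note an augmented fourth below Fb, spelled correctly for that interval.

Cbb

F down a perfect fourth is C, so the target letter is C.
From Fb, an augmented fourth is 6 semitones down: Cbb.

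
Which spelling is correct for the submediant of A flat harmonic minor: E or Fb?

Fb

Each scale degree takes a distinct letter name. Degree 6 of a scale on A must use the letter F.
Fb and E are enharmonically the same pitch, but only Fb uses the letter F, so it is the correct spelling here.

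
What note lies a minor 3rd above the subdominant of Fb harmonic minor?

The subdominant of Fb harmonic minor is Bbb.
A minor third (3 semitones) above Bbb lands on the letter D, giving Dbb.

Dbb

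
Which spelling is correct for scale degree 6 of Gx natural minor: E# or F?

E#

Each scale degree takes a distinct letter name. Degree 6 of a scale on G must use the letter E.
E# and F are enharmonically the same pitch, but only E# uses the letter E, so it is the correct spelling here.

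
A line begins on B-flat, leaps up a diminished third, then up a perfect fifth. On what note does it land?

A diminished third up from Bb is Dbb (letter D, 2 semitones up).
A perfect fifth up from Dbb is Abb (letter A, 7 semitones up).

Abb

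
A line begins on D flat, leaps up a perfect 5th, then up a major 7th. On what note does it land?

A perfect fifth up from Db is Ab (letter A, 7 semitones up).
A major seventh up from Ab is G (letter G, 11 semitones up).

G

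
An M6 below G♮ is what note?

A sixth below G lands on the letter B.
A major sixth spans 9 semitones, so G moves to pitch class 10. On the letter B that is Bb.

Bb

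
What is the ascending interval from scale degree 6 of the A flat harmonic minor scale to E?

Scale degree 6 of Ab harmonic minor is Fb.
Fb up to E: letters F→E make it a seventh; 12 semitones makes it augmented.

augmented seventh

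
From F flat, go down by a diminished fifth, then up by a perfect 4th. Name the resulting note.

Eb

A diminished fifth down from Fb is Bb (letter B, 6 semitones down).
A perfect fourth up from Bb is Eb (letter E, 5 semitones up).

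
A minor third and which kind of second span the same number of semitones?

A minor third spans 3 semitones.
A second spanning 3 semitones is augmented (the major second is 2).

augmented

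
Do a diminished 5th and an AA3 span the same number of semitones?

A diminished fifth spans 6 semitones; a doubly augmented third spans 6.
They are enharmonically equivalent.

Yes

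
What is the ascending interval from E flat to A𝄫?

diminished fourth

The letter names run E→A, a span of 3 letter steps, so the interval is some kind of fourth.
Eb to Abb is 4 semitones. A perfect fourth is 5, so 4 makes it diminished.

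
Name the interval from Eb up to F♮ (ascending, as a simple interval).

The letter names run E→F, a span of 1 letter step, so the interval is some kind of second.
Eb to F is 2 semitones. A major second is 2, so 2 makes it major.

major second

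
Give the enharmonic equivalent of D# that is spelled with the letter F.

D# is pitch class 3. The letter F alone is pitch class 5.
To reach pitch class 3 from F requires an offset of -2 semitones, i.e. double flat: Fbb.

Fbb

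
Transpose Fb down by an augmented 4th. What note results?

F down a perfect fourth is C, so the target letter is C.
From Fb, an augmented fourth is 6 semitones down: Cbb.

Cbb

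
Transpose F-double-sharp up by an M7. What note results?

E##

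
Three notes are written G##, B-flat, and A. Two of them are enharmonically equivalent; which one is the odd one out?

Bb

In 12-tone equal temperament, enharmonic equivalents share a pitch class. G## is pitch class 9; Bb is pitch class 10; A is pitch class 9.
G## and A share pitch class 9, while Bb is pitch class 10.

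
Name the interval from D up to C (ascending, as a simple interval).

The letter names run D→C, a span of 6 letter steps, so the interval is some kind of seventh.
D to C is 10 semitones. A major seventh is 11, so 10 makes it minor.

minor seventh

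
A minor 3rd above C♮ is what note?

Eb

C up a major third is E, so the target letter is E.
From C, a minor third is 3 semitones up: Eb.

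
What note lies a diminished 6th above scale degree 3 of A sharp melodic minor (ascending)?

Ab

Scale degree 3 of A# melodic minor (ascending) is C#.
A diminished sixth (7 semitones) above C# lands on the letter A, giving Ab.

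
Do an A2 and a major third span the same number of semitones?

No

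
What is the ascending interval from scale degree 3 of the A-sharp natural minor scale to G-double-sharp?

Scale degree 3 of A# natural minor is C#.
C# up to G##: letters C→G make it a fifth; 8 semitones makes it augmented.

augmented fifth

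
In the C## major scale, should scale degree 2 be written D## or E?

Each scale degree takes a distinct letter name. Degree 2 of a scale on C must use the letter D.
D## and E are enharmonically the same pitch, but only D## uses the letter D, so it is the correct spelling here.

D##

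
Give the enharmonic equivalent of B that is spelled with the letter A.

A##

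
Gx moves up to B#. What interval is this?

minor third

The letter names run G→B, a span of 2 letter steps, so the interval is some kind of third.
G## to B# is 3 semitones. A major third is 4, so 3 makes it minor.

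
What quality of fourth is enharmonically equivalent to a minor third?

doubly diminished

A minor third spans 3 semitones.
A fourth spanning 3 semitones is doubly diminished (the perfect fourth is 5).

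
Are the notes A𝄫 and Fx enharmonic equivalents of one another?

Abb = pitch class 7 and F## = pitch class 7 — the same pitch class, so they are enharmonic equivalents.

Yes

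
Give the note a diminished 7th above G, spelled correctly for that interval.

A seventh above G lands on the letter F.
A diminished seventh spans 9 semitones, so G moves to pitch class 4. On the letter F that is Fb.

Fb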